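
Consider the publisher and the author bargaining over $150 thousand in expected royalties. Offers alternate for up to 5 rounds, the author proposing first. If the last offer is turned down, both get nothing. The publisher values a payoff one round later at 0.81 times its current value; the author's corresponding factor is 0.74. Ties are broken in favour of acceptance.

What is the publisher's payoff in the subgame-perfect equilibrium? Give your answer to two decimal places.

Round 5 (the author proposes): rejection yields 0 for the publisher; the author offers 0 and keeps 150.
Round 4 (the publisher proposes): the author can get 150 next round, worth 0.74 × 150 = 111 now; the publisher offers that and keeps 39.
Round 3 (the author proposes): the publisher can get 39 next round, worth 0.81 × 39 = 31.59 now; the author offers that and keeps 118.41.
Round 2 (the publisher proposes): the author can get 118.41 next round, worth 0.74 × 118.41 = 87.6234 now, so the publisher offers 87.6234, keeping 62.3766.
Round 1 (the author proposes): the publisher can get 62.3766 next round, worth 0.81 × 62.3766 = 50.525046 now, so the author offers 50.525046, keeping 99.474954.

50.53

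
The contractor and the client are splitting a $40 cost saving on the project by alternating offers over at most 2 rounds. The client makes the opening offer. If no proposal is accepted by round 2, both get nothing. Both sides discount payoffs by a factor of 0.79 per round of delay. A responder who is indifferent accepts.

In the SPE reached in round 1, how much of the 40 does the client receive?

8.4

Round 2 (the contractor proposes): the client will accept anything ≥ 0, so the contractor offers 0 and keeps 40.
Round 1 (the client proposes): the contractor can get 40 next round, worth 0.79 × 40 = 31.6 now; the client offers that and keeps 8.4.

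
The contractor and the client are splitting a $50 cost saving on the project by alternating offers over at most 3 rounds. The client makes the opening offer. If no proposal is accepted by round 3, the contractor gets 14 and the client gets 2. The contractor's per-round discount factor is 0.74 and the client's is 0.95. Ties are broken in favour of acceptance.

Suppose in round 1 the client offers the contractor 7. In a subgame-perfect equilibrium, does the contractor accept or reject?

Round 3 (the client proposes): the contractor gets 14 if talks fail, so the client offers 14 and keeps 36.
Round 2 (the contractor proposes): the client can get 36 next round, worth 0.95 × 36 = 34.2 now, so the contractor offers 34.2, keeping 15.8.
So by rejecting in round 1, the contractor gets 15.8 next round, worth 0.74 × 15.8 = 11.692 now.
Offer 7 < 11.692, so the contractor rejects.

Reject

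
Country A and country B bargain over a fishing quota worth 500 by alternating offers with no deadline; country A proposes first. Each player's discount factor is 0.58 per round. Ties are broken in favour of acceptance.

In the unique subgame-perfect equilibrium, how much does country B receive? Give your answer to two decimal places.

When country A proposes, country B accepts any offer worth at least 0.58 times what country B would get by proposing next round; and vice versa.
This gives x = 500 − 0.58y and y = 500 − 0.58x, where x and y are each side's share when it proposes.
Hence (1 − 0.58·0.58)x = 500(1 − 0.58), i.e. 0.6636·x = 210.
x ≈ 316.4557; country B's share is 500 − x ≈ 183.5443.

183.54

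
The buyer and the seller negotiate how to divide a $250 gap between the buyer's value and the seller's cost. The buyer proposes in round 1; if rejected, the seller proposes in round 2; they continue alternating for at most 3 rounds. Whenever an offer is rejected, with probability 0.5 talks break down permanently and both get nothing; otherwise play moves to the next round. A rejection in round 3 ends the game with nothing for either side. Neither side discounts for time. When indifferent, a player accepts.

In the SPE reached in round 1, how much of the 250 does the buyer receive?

Round 3 (the buyer proposes): the seller will accept anything ≥ 0, so the buyer offers 0 and keeps 250.
Round 2 (the seller proposes): rejecting gives the buyer an expected 0.5 × 250 = 125; the seller offers that and keeps 125.
Round 1 (the buyer proposes): rejecting gives the seller an expected 0.5 × 125 = 62.5. The buyer offers 62.5 and keeps 250 − 62.5 = 187.5.

187.5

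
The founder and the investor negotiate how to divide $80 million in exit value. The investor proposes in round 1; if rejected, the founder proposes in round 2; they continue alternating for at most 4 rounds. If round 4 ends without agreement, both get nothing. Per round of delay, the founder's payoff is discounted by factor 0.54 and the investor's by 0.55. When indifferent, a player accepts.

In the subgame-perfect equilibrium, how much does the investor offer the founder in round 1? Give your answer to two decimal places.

Round 4 (the founder proposes): the investor will accept anything ≥ 0, so the founder offers 0 and keeps 80.
Round 3 (the investor proposes): the founder can get 80 next round, worth 0.54 × 80 = 43.2 now; the investor offers that and keeps 36.8.
Round 2 (the founder proposes): the investor can get 36.8 next round, worth 0.55 × 36.8 = 20.24 now. The founder offers 20.24 and keeps 80 − 20.24 = 59.76.
Round 1 (the investor proposes): the founder can get 59.76 next round, worth 0.54 × 59.76 = 32.2704 now; the investor offers that and keeps 47.7296.

32.27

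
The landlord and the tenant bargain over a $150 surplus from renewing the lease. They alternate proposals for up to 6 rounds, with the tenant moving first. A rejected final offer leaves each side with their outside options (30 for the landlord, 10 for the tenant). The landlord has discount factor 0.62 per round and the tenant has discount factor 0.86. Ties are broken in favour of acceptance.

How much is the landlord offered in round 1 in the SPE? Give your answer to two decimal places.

44.64

Round 6 (the landlord proposes): the tenant gets 10 if talks fail, so the landlord offers 10 and keeps 140.
Round 5 (the tenant proposes): the landlord can get 140 next round, worth 0.62 × 140 = 86.8 now; the tenant offers that and keeps 63.2.
Round 4 (the landlord proposes): the tenant can get 63.2 next round, worth 0.86 × 63.2 = 54.352 now. The landlord offers 54.352 and keeps 150 − 54.352 = 95.648.
Round 3 (the tenant proposes): the landlord can get 95.648 next round, worth 0.62 × 95.648 = 59.30176 now, so the tenant offers 59.30176, keeping 90.69824.
Round 2 (the landlord proposes): the tenant can get 90.69824 next round, worth 0.86 × 90.69824 = 78.0004864 now. The landlord offers 78.0004864 and keeps 150 − 78.0004864 = 71.9995136.
Round 1 (the tenant proposes): the landlord can get 71.9995136 next round, worth 0.62 × 71.9995136 = 44.639698432 now; the tenant offers that and keeps 105.360301568.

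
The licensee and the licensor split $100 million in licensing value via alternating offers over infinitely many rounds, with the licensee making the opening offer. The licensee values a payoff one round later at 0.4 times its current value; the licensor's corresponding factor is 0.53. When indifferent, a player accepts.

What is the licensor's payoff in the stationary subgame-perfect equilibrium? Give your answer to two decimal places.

In a stationary SPE each proposer offers the other exactly their discounted continuation value.
If the licensee keeps x when proposing and the licensor keeps y when proposing, then x = 100 − 0.53y and y = 100 − 0.4x.
Solving: x = 100(1 − 0.53) / (1 − 0.4·0.53) = 47 / 0.788 ≈ 59.6447.
The licensor gets 100 − 59.6447 ≈ 40.3553.

40.36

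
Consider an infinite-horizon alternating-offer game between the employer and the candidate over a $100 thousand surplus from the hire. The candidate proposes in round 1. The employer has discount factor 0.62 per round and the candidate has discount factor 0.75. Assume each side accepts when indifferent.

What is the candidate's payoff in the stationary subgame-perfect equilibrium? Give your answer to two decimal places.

When the candidate proposes, the employer accepts any offer worth at least 0.62 times what the employer would get by proposing next round; and vice versa.
This gives x = 100 − 0.62y and y = 100 − 0.75x, where x and y are each side's share when it proposes.
Hence (1 − 0.62·0.75)x = 100(1 − 0.62), i.e. 0.535·x = 38.
x ≈ 71.0280; the employer's share is 100 − x ≈ 28.9720.

71.03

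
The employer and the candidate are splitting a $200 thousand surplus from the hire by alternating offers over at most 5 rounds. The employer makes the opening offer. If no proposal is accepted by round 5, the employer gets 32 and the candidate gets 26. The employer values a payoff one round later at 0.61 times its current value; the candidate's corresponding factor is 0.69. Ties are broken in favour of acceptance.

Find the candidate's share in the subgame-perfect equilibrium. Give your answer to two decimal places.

By backward induction:
Round 5 (the employer proposes): the candidate gets 26 if talks fail, so the employer offers 26 and keeps 174.
Round 4 (the candidate proposes): the employer can get 174 next round, worth 0.61 × 174 = 106.14 now; the candidate offers that and keeps 93.86.
Round 3 (the employer proposes): the candidate can get 93.86 next round, worth 0.69 × 93.86 = 64.7634 now; the employer offers that and keeps 135.2366.
Round 2 (the candidate proposes): the employer can get 135.2366 next round, worth 0.61 × 135.2366 = 82.494326 now. The candidate offers 82.494326 and keeps 200 − 82.494326 = 117.505674.
Round 1 (the employer proposes): the candidate can get 117.505674 next round, worth 0.69 × 117.505674 = 81.07891506 now. The employer offers 81.07891506 and keeps 200 − 81.07891506 = 118.92108494.

81.08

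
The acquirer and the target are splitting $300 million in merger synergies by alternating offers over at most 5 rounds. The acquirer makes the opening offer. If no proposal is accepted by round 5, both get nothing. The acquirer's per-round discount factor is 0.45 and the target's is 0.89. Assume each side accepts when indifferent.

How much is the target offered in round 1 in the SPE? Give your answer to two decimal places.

Round 5 (the acquirer proposes): rejection yields 0 for the target; the acquirer offers 0 and keeps 300.
Round 4 (the target proposes): the acquirer can get 300 next round, worth 0.45 × 300 = 135 now. The target offers 135 and keeps 300 − 135 = 165.
Round 3 (the acquirer proposes): the target can get 165 next round, worth 0.89 × 165 = 146.85 now; the acquirer offers that and keeps 153.15.
Round 2 (the target proposes): the acquirer can get 153.15 next round, worth 0.45 × 153.15 = 68.9175 now; the target offers that and keeps 231.0825.
Round 1 (the acquirer proposes): the target can get 231.0825 next round, worth 0.89 × 231.0825 = 205.663425 now, so the acquirer offers 205.663425, keeping 94.336575.

205.66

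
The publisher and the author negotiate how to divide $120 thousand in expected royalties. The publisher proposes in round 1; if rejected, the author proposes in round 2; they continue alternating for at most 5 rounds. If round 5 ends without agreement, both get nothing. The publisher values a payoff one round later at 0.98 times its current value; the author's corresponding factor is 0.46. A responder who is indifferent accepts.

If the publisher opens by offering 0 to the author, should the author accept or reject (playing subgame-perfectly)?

Work out the author's continuation value if the offer is rejected.
Round 5 (the publisher proposes): the author will accept anything ≥ 0, so the publisher offers 0 and keeps 120.
Round 4 (the author proposes): the publisher can get 120 next round, worth 0.98 × 120 = 117.6 now. The author offers 117.6 and keeps 120 − 117.6 = 2.4.
Round 3 (the publisher proposes): the author can get 2.4 next round, worth 0.46 × 2.4 = 1.104 now. The publisher offers 1.104 and keeps 120 − 1.104 = 118.896.
Round 2 (the author proposes): the publisher can get 118.896 next round, worth 0.98 × 118.896 = 116.51808 now; the author offers that and keeps 3.48192.
So by rejecting in round 1, the author gets 3.48192 next round, worth 0.46 × 3.48192 = 1.6016832 now.
Offer 0 < 1.6016832, so the author rejects.

Reject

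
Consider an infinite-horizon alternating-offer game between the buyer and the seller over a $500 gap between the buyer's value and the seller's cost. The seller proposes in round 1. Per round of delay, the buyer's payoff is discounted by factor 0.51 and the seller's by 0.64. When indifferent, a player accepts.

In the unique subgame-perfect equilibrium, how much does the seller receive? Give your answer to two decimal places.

When the seller proposes, the buyer accepts any offer worth at least 0.51 times what the buyer would get by proposing next round; and vice versa.
This gives x = 500 − 0.51y and y = 500 − 0.64x, where x and y are each side's share when it proposes.
Hence (1 − 0.51·0.64)x = 500(1 − 0.51), i.e. 0.6736·x = 245.
x ≈ 363.7173; the buyer's share is 500 − x ≈ 136.2827.

363.72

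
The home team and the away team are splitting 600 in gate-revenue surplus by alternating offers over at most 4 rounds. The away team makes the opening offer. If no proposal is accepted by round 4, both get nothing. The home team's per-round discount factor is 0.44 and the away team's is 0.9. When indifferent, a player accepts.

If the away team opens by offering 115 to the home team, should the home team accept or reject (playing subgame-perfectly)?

Reject

Round 4 (the home team proposes): rejection yields 0 for the away team; the home team offers 0 and keeps 600.
Round 3 (the away team proposes): the home team can get 600 next round, worth 0.44 × 600 = 264 now; the away team offers that and keeps 336.
Round 2 (the home team proposes): the away team can get 336 next round, worth 0.9 × 336 = 302.4 now, so the home team offers 302.4, keeping 297.6.
So by rejecting in round 1, the home team gets 297.6 next round, worth 0.44 × 297.6 = 130.944 now.
Offer 115 < 130.944, so the home team rejects.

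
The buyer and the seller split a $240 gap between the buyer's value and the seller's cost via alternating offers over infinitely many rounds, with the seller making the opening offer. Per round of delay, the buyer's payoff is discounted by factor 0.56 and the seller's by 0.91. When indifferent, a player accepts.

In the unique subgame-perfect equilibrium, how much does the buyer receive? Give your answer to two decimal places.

24.67

Let x be the seller's share when the seller proposes and y be the buyer's share when the buyer proposes.
The buyer accepts iff offered ≥ 0.56·y, so x = 240 − 0.56y. Symmetrically y = 240 − 0.91x.
Substituting: x = 240 − 0.56(240 − 0.91x), giving x(1 − 0.91·0.56) = 240(1 − 0.56).
So x = 240 × 0.44 / 0.4904 ≈ 215.3344, and the buyer receives 240 − x ≈ 24.6656.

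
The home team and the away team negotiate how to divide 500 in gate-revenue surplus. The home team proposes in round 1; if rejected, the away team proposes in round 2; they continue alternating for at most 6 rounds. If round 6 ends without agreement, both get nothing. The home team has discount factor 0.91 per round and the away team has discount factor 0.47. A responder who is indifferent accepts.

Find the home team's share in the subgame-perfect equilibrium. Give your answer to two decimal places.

426.82

Work backward from the last round.
Round 6 (the away team proposes): rejection yields 0 for the home team; the away team offers 0 and keeps 500.
Round 5 (the home team proposes): the away team can get 500 next round, worth 0.47 × 500 = 235 now; the home team offers that and keeps 265.
Round 4 (the away team proposes): the home team can get 265 next round, worth 0.91 × 265 = 241.15 now, so the away team offers 241.15, keeping 258.85.
Round 3 (the home team proposes): the away team can get 258.85 next round, worth 0.47 × 258.85 = 121.6595 now, so the home team offers 121.6595, keeping 378.3405.
Round 2 (the away team proposes): the home team can get 378.3405 next round, worth 0.91 × 378.3405 = 344.289855 now; the away team offers that and keeps 155.710145.
Round 1 (the home team proposes): the away team can get 155.710145 next round, worth 0.47 × 155.710145 = 73.18376815 now, so the home team offers 73.18376815, keeping 426.81623185.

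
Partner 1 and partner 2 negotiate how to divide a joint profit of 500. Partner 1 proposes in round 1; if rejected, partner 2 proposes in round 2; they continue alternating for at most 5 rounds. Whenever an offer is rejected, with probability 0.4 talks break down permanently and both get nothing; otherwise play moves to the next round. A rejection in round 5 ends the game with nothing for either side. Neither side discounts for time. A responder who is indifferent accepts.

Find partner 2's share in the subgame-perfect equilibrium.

Round 5 (partner 1 proposes): partner 2 will accept anything ≥ 0, so partner 1 offers 0 and keeps 500.
Round 4 (partner 2 proposes): rejecting gives partner 1 an expected 0.6 × 500 = 300; partner 2 offers that and keeps 200.
Round 3 (partner 1 proposes): rejecting gives partner 2 an expected 0.6 × 200 = 120. Partner 1 offers 120 and keeps 500 − 120 = 380.
Round 2 (partner 2 proposes): rejecting gives partner 1 an expected 0.6 × 380 = 228; partner 2 offers that and keeps 272.
Round 1 (partner 1 proposes): rejecting gives partner 2 an expected 0.6 × 272 = 163.2, so partner 1 offers 163.2, keeping 336.8.

163.2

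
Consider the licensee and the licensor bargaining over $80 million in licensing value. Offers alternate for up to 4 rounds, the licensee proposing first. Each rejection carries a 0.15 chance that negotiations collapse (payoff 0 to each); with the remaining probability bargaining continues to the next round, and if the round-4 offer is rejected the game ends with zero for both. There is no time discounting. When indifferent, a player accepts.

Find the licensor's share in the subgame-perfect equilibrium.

Round 4 (the licensor proposes): rejection yields 0 for the licensee; the licensor offers 0 and keeps 80.
Round 3 (the licensee proposes): rejecting gives the licensor an expected 0.85 × 80 = 68, so the licensee offers 68, keeping 12.
Round 2 (the licensor proposes): rejecting gives the licensee an expected 0.85 × 12 = 10.2. The licensor offers 10.2 and keeps 80 − 10.2 = 69.8.
Round 1 (the licensee proposes): rejecting gives the licensor an expected 0.85 × 69.8 = 59.33; the licensee offers that and keeps 20.67.

59.33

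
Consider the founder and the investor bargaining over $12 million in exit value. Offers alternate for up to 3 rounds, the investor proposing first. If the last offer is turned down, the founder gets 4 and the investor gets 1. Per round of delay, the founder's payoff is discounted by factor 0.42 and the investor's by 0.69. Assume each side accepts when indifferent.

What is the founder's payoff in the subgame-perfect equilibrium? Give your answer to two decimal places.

Work backward from the last round.
Round 3 (the investor proposes): the founder gets 4 if talks fail, so the investor offers 4 and keeps 8.
Round 2 (the founder proposes): the investor can get 8 next round, worth 0.69 × 8 = 5.52 now, so the founder offers 5.52, keeping 6.48.
Round 1 (the investor proposes): the founder can get 6.48 next round, worth 0.42 × 6.48 = 2.7216 now; the investor offers that and keeps 9.2784.

2.72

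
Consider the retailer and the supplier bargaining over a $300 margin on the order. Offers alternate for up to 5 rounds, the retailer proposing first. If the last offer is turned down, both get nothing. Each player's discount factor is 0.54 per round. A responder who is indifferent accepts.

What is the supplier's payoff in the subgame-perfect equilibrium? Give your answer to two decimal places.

96.25

Round 5 (the retailer proposes): rejection yields 0 for the supplier; the retailer offers 0 and keeps 300.
Round 4 (the supplier proposes): the retailer can get 300 next round, worth 0.54 × 300 = 162 now. The supplier offers 162 and keeps 300 − 162 = 138.
Round 3 (the retailer proposes): the supplier can get 138 next round, worth 0.54 × 138 = 74.52 now. The retailer offers 74.52 and keeps 300 − 74.52 = 225.48.
Round 2 (the supplier proposes): the retailer can get 225.48 next round, worth 0.54 × 225.48 = 121.7592 now, so the supplier offers 121.7592, keeping 178.2408.
Round 1 (the retailer proposes): the supplier can get 178.2408 next round, worth 0.54 × 178.2408 = 96.250032 now. The retailer offers 96.250032 and keeps 300 − 96.250032 = 203.749968.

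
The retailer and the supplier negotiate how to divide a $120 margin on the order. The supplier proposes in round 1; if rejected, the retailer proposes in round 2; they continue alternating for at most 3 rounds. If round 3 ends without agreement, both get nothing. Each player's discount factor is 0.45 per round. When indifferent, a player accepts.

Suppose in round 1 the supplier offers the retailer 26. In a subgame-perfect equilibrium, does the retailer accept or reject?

Round 3 (the supplier proposes): the retailer will accept anything ≥ 0, so the supplier offers 0 and keeps 120.
Round 2 (the retailer proposes): the supplier can get 120 next round, worth 0.45 × 120 = 54 now; the retailer offers that and keeps 66.
So by rejecting in round 1, the retailer gets 66 next round, worth 0.45 × 66 = 29.7 now.
Offer 26 < 29.7, so the retailer rejects.

Reject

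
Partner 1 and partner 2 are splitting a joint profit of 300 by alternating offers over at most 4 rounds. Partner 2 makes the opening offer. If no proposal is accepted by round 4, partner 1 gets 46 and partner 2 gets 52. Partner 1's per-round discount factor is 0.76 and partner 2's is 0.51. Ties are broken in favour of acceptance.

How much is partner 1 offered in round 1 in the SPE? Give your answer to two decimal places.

184.77

Round 4 (partner 1 proposes): partner 2 gets 52 if talks fail, so partner 1 offers 52 and keeps 248.
Round 3 (partner 2 proposes): partner 1 can get 248 next round, worth 0.76 × 248 = 188.48 now; partner 2 offers that and keeps 111.52.
Round 2 (partner 1 proposes): partner 2 can get 111.52 next round, worth 0.51 × 111.52 = 56.8752 now. Partner 1 offers 56.8752 and keeps 300 − 56.8752 = 243.1248.
Round 1 (partner 2 proposes): partner 1 can get 243.1248 next round, worth 0.76 × 243.1248 = 184.774848 now; partner 2 offers that and keeps 115.225152.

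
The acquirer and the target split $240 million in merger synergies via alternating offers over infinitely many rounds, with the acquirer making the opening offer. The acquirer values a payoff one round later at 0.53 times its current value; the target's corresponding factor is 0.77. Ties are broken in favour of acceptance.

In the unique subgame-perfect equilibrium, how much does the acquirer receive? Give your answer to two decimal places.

93.26

Let x be the acquirer's share when the acquirer proposes and y be the target's share when the target proposes.
The target accepts iff offered ≥ 0.77·y, so x = 240 − 0.77y. Symmetrically y = 240 − 0.53x.
Substituting: x = 240 − 0.77(240 − 0.53x), giving x(1 − 0.53·0.77) = 240(1 − 0.77).
So x = 240 × 0.23 / 0.5919 ≈ 93.2590, and the target receives 240 − x ≈ 146.7410.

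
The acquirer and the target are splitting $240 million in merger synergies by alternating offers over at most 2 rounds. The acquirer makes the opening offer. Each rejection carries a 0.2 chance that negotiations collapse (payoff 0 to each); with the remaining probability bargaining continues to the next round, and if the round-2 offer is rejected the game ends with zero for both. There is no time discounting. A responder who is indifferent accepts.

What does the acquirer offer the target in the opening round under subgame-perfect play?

Round 2 (the target proposes): rejection yields 0 for the acquirer; the target offers 0 and keeps 240.
Round 1 (the acquirer proposes): rejecting gives the target an expected 0.8 × 240 = 192; the acquirer offers that and keeps 48.

192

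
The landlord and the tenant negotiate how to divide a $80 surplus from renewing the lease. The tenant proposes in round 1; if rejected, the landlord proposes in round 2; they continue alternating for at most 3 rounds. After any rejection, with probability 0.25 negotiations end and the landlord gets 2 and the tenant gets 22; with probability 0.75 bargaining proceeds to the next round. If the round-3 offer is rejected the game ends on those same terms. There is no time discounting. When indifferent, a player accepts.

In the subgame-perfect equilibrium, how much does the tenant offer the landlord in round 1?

Round 3 (the tenant proposes): the landlord gets 2 if talks fail, so the tenant offers 2 and keeps 78.
Round 2 (the landlord proposes): rejecting gives the tenant an expected 0.75 × 78 + 0.25 × 22 = 64; the landlord offers that and keeps 16.
Round 1 (the tenant proposes): rejecting gives the landlord an expected 0.75 × 16 + 0.25 × 2 = 12.5. The tenant offers 12.5 and keeps 80 − 12.5 = 67.5.

12.5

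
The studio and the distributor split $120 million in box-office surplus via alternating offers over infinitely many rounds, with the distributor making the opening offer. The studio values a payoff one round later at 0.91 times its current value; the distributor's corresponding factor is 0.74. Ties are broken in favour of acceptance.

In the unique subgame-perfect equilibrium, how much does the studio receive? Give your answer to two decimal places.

86.93

Let x be the distributor's share when the distributor proposes and y be the studio's share when the studio proposes.
The studio accepts iff offered ≥ 0.91·y, so x = 120 − 0.91y. Symmetrically y = 120 − 0.74x.
Substituting: x = 120 − 0.91(120 − 0.74x), giving x(1 − 0.74·0.91) = 120(1 − 0.91).
So x = 120 × 0.09 / 0.3266 ≈ 33.0680, and the studio receives 120 − x ≈ 86.9320.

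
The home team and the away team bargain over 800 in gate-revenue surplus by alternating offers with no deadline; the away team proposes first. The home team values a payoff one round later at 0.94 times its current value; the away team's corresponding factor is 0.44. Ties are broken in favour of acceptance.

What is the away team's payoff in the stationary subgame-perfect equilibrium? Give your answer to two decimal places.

81.86

Let x be the away team's share when the away team proposes and y be the home team's share when the home team proposes.
The home team accepts iff offered ≥ 0.94·y, so x = 800 − 0.94y. Symmetrically y = 800 − 0.44x.
Substituting: x = 800 − 0.94(800 − 0.44x), giving x(1 − 0.44·0.94) = 800(1 − 0.94).
So x = 800 × 0.06 / 0.5864 ≈ 81.8554, and the home team receives 800 − x ≈ 718.1446.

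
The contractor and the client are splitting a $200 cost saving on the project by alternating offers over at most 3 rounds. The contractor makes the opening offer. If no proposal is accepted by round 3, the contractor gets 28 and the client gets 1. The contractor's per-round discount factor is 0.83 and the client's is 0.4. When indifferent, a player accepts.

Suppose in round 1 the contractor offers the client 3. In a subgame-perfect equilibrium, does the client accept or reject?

Reject

Work out the client's continuation value if the offer is rejected.
Round 3 (the contractor proposes): the client gets 1 if talks fail, so the contractor offers 1 and keeps 199.
Round 2 (the client proposes): the contractor can get 199 next round, worth 0.83 × 199 = 165.17 now, so the client offers 165.17, keeping 34.83.
So by rejecting in round 1, the client gets 34.83 next round, worth 0.4 × 34.83 = 13.932 now.
Offer 3 < 13.932, so the client rejects.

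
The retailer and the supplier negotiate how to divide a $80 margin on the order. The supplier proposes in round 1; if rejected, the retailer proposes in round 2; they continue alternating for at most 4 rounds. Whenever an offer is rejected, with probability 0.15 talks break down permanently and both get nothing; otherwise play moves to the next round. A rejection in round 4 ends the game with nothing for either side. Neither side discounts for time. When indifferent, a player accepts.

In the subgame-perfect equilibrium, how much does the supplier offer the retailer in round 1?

59.33

Round 4 (the retailer proposes): rejection yields 0 for the supplier; the retailer offers 0 and keeps 80.
Round 3 (the supplier proposes): rejecting gives the retailer an expected 0.85 × 80 = 68. The supplier offers 68 and keeps 80 − 68 = 12.
Round 2 (the retailer proposes): rejecting gives the supplier an expected 0.85 × 12 = 10.2; the retailer offers that and keeps 69.8.
Round 1 (the supplier proposes): rejecting gives the retailer an expected 0.85 × 69.8 = 59.33. The supplier offers 59.33 and keeps 80 − 59.33 = 20.67.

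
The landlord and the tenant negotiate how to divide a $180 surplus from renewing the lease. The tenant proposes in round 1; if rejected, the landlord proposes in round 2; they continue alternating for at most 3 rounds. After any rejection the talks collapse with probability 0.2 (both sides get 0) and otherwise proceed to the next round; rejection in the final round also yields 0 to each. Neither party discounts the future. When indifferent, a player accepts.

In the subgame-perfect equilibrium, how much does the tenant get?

151.2

Round 3 (the tenant proposes): rejection yields 0 for the landlord; the tenant offers 0 and keeps 180.
Round 2 (the landlord proposes): rejecting gives the tenant an expected 0.8 × 180 = 144; the landlord offers that and keeps 36.
Round 1 (the tenant proposes): rejecting gives the landlord an expected 0.8 × 36 = 28.8. The tenant offers 28.8 and keeps 180 − 28.8 = 151.2.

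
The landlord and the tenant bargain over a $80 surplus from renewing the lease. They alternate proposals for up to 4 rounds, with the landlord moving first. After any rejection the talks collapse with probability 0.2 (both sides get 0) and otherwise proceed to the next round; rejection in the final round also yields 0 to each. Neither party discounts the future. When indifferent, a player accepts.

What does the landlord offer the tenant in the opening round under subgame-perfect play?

53.76

Round 4 (the tenant proposes): the landlord will accept anything ≥ 0, so the tenant offers 0 and keeps 80.
Round 3 (the landlord proposes): rejecting gives the tenant an expected 0.8 × 80 = 64, so the landlord offers 64, keeping 16.
Round 2 (the tenant proposes): rejecting gives the landlord an expected 0.8 × 16 = 12.8; the tenant offers that and keeps 67.2.
Round 1 (the landlord proposes): rejecting gives the tenant an expected 0.8 × 67.2 = 53.76. The landlord offers 53.76 and keeps 80 − 53.76 = 26.24.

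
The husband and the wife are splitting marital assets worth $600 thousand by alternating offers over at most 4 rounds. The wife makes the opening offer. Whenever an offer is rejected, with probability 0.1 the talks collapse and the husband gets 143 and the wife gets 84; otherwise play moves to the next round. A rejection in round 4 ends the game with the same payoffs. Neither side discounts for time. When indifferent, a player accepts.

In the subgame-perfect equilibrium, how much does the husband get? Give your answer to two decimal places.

By backward induction:
Round 4 (the husband proposes): the wife gets 84 if talks fail, so the husband offers 84 and keeps 516.
Round 3 (the wife proposes): rejecting gives the husband an expected 0.9 × 516 + 0.1 × 143 = 478.7. The wife offers 478.7 and keeps 600 − 478.7 = 121.3.
Round 2 (the husband proposes): rejecting gives the wife an expected 0.9 × 121.3 + 0.1 × 84 = 117.57; the husband offers that and keeps 482.43.
Round 1 (the wife proposes): rejecting gives the husband an expected 0.9 × 482.43 + 0.1 × 143 = 448.487; the wife offers that and keeps 151.513.

448.49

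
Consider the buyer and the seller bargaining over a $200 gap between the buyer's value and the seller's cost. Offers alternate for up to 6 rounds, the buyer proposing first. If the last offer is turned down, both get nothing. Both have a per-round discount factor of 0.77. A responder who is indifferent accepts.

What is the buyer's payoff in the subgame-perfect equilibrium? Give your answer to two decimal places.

89.44

By backward induction:
Round 6 (the seller proposes): the buyer will accept anything ≥ 0, so the seller offers 0 and keeps 200.
Round 5 (the buyer proposes): the seller can get 200 next round, worth 0.77 × 200 = 154 now; the buyer offers that and keeps 46.
Round 4 (the seller proposes): the buyer can get 46 next round, worth 0.77 × 46 = 35.42 now; the seller offers that and keeps 164.58.
Round 3 (the buyer proposes): the seller can get 164.58 next round, worth 0.77 × 164.58 = 126.7266 now; the buyer offers that and keeps 73.2734.
Round 2 (the seller proposes): the buyer can get 73.2734 next round, worth 0.77 × 73.2734 = 56.420518 now, so the seller offers 56.420518, keeping 143.579482.
Round 1 (the buyer proposes): the seller can get 143.579482 next round, worth 0.77 × 143.579482 = 110.55620114 now, so the buyer offers 110.55620114, keeping 89.44379886.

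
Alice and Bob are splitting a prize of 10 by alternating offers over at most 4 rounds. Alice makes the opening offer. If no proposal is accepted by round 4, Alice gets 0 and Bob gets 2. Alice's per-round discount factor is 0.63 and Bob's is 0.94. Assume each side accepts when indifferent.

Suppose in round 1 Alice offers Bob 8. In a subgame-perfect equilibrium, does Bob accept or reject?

Round 4 (Bob proposes): rejection yields 0 for Alice; Bob offers 0 and keeps 10.
Round 3 (Alice proposes): Bob can get 10 next round, worth 0.94 × 10 = 9.4 now. Alice offers 9.4 and keeps 10 − 9.4 = 0.6.
Round 2 (Bob proposes): Alice can get 0.6 next round, worth 0.63 × 0.6 = 0.378 now. Bob offers 0.378 and keeps 10 − 0.378 = 9.622.
So by rejecting in round 1, Bob gets 9.622 next round, worth 0.94 × 9.622 = 9.04468 now.
Offer 8 < 9.04468, so Bob rejects.

Reject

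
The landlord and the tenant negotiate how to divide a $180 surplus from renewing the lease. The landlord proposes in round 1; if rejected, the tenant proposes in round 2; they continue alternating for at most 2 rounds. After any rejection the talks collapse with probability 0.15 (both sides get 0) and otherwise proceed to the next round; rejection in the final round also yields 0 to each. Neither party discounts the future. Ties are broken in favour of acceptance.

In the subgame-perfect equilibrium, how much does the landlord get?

27

Round 2 (the tenant proposes): the landlord will accept anything ≥ 0, so the tenant offers 0 and keeps 180.
Round 1 (the landlord proposes): rejecting gives the tenant an expected 0.85 × 180 = 153. The landlord offers 153 and keeps 180 − 153 = 27.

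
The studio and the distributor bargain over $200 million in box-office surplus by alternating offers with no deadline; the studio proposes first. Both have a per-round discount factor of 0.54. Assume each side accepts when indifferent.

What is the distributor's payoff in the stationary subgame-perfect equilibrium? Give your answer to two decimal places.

Let x be the studio's share when the studio proposes and y be the distributor's share when the distributor proposes.
The distributor accepts iff offered ≥ 0.54·y, so x = 200 − 0.54y. Symmetrically y = 200 − 0.54x.
Substituting: x = 200 − 0.54(200 − 0.54x), giving x(1 − 0.54·0.54) = 200(1 − 0.54).
So x = 200 × 0.46 / 0.7084 ≈ 129.8701, and the distributor receives 200 − x ≈ 70.1299.

70.13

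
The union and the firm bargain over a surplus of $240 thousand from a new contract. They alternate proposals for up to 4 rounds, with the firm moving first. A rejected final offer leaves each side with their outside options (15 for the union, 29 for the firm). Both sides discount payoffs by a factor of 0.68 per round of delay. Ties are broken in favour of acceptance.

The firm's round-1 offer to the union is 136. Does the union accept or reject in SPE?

Round 4 (the union proposes): the firm gets 29 if talks fail, so the union offers 29 and keeps 211.
Round 3 (the firm proposes): the union can get 211 next round, worth 0.68 × 211 = 143.48 now; the firm offers that and keeps 96.52.
Round 2 (the union proposes): the firm can get 96.52 next round, worth 0.68 × 96.52 = 65.6336 now, so the union offers 65.6336, keeping 174.3664.
So by rejecting in round 1, the union gets 174.3664 next round, worth 0.68 × 174.3664 = 118.569152 now.
Offer 136 ≥ 118.569152, so the union accepts.

Accept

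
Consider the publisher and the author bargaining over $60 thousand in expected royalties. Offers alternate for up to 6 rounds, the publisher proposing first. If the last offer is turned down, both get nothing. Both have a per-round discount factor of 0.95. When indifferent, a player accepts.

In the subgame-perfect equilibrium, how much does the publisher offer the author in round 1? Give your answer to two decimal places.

51.85

By backward induction:
Round 6 (the author proposes): rejection yields 0 for the publisher; the author offers 0 and keeps 60.
Round 5 (the publisher proposes): the author can get 60 next round, worth 0.95 × 60 = 57 now; the publisher offers that and keeps 3.
Round 4 (the author proposes): the publisher can get 3 next round, worth 0.95 × 3 = 2.85 now. The author offers 2.85 and keeps 60 − 2.85 = 57.15.
Round 3 (the publisher proposes): the author can get 57.15 next round, worth 0.95 × 57.15 = 54.2925 now. The publisher offers 54.2925 and keeps 60 − 54.2925 = 5.7075.
Round 2 (the author proposes): the publisher can get 5.7075 next round, worth 0.95 × 5.7075 = 5.422125 now. The author offers 5.422125 and keeps 60 − 5.422125 = 54.577875.
Round 1 (the publisher proposes): the author can get 54.577875 next round, worth 0.95 × 54.577875 = 51.84898125 now. The publisher offers 51.84898125 and keeps 60 − 51.84898125 = 8.15101875.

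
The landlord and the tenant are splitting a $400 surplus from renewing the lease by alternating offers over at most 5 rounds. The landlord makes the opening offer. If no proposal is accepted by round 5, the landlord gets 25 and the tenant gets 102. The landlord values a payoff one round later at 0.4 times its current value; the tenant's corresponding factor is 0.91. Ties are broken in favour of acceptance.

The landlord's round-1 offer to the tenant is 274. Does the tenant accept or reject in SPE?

Reject

Round 5 (the landlord proposes): the tenant gets 102 if talks fail, so the landlord offers 102 and keeps 298.
Round 4 (the tenant proposes): the landlord can get 298 next round, worth 0.4 × 298 = 119.2 now; the tenant offers that and keeps 280.8.
Round 3 (the landlord proposes): the tenant can get 280.8 next round, worth 0.91 × 280.8 = 255.528 now, so the landlord offers 255.528, keeping 144.472.
Round 2 (the tenant proposes): the landlord can get 144.472 next round, worth 0.4 × 144.472 = 57.7888 now. The tenant offers 57.7888 and keeps 400 − 57.7888 = 342.2112.
So by rejecting in round 1, the tenant gets 342.2112 next round, worth 0.91 × 342.2112 = 311.412192 now.
Offer 274 < 311.412192, so the tenant rejects.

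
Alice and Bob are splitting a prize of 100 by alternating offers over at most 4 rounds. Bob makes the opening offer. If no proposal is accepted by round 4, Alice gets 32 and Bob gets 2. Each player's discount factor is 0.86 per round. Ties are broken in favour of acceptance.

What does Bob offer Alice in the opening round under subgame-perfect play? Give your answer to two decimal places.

By backward induction:
Round 4 (Alice proposes): Bob gets 2 if talks fail, so Alice offers 2 and keeps 98.
Round 3 (Bob proposes): Alice can get 98 next round, worth 0.86 × 98 = 84.28 now. Bob offers 84.28 and keeps 100 − 84.28 = 15.72.
Round 2 (Alice proposes): Bob can get 15.72 next round, worth 0.86 × 15.72 = 13.5192 now; Alice offers that and keeps 86.4808.
Round 1 (Bob proposes): Alice can get 86.4808 next round, worth 0.86 × 86.4808 = 74.373488 now. Bob offers 74.373488 and keeps 100 − 74.373488 = 25.626512.

74.37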